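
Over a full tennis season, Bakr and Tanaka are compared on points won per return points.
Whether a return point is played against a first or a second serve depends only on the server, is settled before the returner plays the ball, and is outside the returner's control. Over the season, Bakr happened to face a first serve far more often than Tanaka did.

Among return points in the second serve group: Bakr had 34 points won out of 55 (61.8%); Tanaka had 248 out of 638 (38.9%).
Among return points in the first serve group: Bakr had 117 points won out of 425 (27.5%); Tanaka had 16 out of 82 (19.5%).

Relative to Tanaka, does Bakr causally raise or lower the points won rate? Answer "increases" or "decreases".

Nothing the player does changes serve type; the imbalance is an allocation artefact. With serve type also predicting the outcome, the pooled figure is confounded, and the within-stratum comparison is the causal one.
Within each level — second serve: 61.8% vs 38.9%; first serve: 27.5% vs 19.5% — Bakr is higher every time.

increases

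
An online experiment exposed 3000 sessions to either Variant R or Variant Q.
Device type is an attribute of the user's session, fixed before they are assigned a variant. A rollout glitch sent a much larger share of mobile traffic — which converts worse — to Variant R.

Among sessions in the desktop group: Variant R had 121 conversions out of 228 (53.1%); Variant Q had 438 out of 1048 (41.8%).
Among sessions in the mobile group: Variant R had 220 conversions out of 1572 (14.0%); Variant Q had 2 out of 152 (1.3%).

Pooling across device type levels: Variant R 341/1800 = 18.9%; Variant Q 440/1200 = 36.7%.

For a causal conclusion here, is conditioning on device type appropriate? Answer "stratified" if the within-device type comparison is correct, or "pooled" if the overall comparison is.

stratified

Device type differs across variants for reasons unrelated to any effect of the variant itself, and it separately predicts the outcome — a classic confounder. We must compare within device type levels.
Within each level — desktop: 53.1% vs 41.8%; mobile: 14.0% vs 1.3% — Variant R is higher every time.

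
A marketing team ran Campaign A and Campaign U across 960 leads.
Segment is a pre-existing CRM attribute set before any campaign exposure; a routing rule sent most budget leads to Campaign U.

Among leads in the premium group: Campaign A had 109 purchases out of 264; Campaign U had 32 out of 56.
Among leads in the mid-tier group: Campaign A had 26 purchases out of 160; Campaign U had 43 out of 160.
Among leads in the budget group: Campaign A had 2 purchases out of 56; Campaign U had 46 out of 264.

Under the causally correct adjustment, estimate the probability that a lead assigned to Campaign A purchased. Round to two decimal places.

0.20

The stratified and pooled comparisons disagree (Campaign U wins within each customer segment; Campaign A wins overall), so the answer turns on the causal role of customer segment.
Since customer segment is a pre-existing factor (not a product of the campaign) and it affects the outcome on its own, it is a confounder. The stratified rates, not the pooled rate, identify the causal effect.
Standardising Campaign A to the population customer segment mix: 0.333·109/264 + 0.333·26/160 + 0.333·2/56 = 0.204.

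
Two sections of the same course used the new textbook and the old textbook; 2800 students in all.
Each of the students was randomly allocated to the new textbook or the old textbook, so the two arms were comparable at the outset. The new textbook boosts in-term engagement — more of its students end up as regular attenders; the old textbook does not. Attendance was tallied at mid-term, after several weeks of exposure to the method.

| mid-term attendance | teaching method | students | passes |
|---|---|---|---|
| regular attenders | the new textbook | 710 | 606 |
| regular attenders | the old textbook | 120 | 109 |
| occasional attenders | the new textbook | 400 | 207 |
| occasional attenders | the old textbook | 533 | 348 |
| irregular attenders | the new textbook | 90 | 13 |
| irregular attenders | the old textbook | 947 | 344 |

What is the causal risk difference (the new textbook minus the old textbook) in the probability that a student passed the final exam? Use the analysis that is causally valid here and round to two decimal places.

+0.19

the old textbook is higher inside every mid-term attendance stratum but the new textbook is higher in aggregate. Whether to stratify depends on how mid-term attendance relates to the teaching method.
Mid-term attendance is recorded after the teaching method and is itself shifted by it — it sits on the causal path from teaching method to outcome. Conditioning on a mediator would strip out part of the effect we want; the pooled comparison gives the total causal effect.
The causal difference is the pooled difference: 0.688 − 0.501 = +0.188.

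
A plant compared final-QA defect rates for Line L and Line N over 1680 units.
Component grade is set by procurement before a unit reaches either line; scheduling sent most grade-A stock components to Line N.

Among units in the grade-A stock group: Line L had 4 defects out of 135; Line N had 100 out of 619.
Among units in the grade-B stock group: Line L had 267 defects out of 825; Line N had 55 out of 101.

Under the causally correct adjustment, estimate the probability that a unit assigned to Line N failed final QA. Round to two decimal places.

0.37

Line L is lower inside every component grade stratum but Line N is lower in aggregate. Whether to stratify depends on how component grade relates to the line.
The imbalance in component grade arose from how units were allocated, not from anything the line did; and component grade independently affects the outcome. The pooled gap is confounded — condition on component grade.
Standardising Line N to the population component grade mix: 0.449·100/619 + 0.551·55/101 = 0.373.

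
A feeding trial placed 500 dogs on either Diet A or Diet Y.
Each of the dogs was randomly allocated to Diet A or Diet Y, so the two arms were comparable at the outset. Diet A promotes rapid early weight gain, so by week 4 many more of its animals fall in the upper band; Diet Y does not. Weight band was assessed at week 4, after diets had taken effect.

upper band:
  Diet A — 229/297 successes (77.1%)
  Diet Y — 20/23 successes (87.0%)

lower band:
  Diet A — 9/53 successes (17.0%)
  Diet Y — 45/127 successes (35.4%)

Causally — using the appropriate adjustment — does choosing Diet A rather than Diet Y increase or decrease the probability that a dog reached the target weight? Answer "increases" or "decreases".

Week-4 weight band is downstream of the diet. One should not condition on a consequence of treatment, so the overall rates are the right comparison.
Pooled: Diet A 68.0% vs Diet Y 43.3%; Diet A is higher overall.

increases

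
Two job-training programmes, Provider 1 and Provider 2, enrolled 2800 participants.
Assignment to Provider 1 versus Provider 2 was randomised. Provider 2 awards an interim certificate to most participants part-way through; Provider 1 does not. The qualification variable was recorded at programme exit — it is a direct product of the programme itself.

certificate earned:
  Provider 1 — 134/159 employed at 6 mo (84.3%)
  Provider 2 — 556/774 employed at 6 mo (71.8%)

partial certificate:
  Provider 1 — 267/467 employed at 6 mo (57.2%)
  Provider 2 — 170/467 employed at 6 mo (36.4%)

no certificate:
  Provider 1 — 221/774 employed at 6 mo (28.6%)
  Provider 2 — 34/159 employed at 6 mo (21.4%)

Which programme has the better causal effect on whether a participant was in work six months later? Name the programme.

Provider 2

The distribution of qualification attained during the programme is itself part of what the programme does — it is an intermediate outcome. Holding it fixed would remove that part of the effect; the total effect is the pooled difference.
Pooled: Provider 1 44.4% vs Provider 2 54.3%; Provider 2 is higher overall.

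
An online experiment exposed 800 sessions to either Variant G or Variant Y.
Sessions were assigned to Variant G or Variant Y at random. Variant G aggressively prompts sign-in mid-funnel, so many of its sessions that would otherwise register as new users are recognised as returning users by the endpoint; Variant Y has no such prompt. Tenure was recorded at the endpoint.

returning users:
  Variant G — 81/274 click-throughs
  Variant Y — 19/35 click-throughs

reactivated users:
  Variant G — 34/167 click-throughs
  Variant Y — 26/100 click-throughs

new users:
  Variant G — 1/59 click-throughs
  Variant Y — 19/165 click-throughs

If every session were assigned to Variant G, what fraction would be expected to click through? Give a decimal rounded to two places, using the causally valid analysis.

The user tenure-specific comparison favours Variant Y throughout, but the pooled figures favour Variant G. The question is whether to condition on user tenure.
User tenure here is a post-treatment variable shaped by the variant; conditioning on it would introduce bias rather than remove it. The overall comparison is the causal one.
So P(outcome | do(Variant G)) is just the pooled rate for Variant G: 116/500 = 0.232.

0.23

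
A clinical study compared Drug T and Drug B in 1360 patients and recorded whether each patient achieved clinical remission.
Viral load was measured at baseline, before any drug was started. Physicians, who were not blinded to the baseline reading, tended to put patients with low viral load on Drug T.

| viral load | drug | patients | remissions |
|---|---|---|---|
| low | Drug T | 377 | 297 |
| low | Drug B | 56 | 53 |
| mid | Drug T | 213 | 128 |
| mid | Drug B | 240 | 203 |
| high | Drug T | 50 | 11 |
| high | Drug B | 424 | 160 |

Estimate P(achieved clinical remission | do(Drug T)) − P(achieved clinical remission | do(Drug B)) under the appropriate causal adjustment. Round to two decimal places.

The viral load-specific comparison favours Drug B throughout, but the pooled figures favour Drug T. The question is whether to condition on viral load.
Here viral load is a common cause — it drives both which drug a case falls under and the outcome. The crude comparison mixes populations; the stratum-specific rates are the causally relevant ones.
Adjusting over the population distribution of viral load: 0.318·(0.788−0.946) + 0.333·(0.601−0.846) + 0.349·(0.220−0.377) = -0.187.

-0.19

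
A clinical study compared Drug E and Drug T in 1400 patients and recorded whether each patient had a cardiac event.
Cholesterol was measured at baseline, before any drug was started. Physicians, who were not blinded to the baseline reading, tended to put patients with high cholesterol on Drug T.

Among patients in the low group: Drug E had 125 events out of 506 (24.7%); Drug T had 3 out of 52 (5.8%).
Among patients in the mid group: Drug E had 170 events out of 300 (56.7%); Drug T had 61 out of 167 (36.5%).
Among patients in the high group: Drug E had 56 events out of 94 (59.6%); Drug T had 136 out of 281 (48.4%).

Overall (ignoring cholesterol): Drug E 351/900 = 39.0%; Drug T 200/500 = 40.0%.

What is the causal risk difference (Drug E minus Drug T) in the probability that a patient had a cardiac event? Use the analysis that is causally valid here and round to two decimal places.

+0.17

Cholesterol differs across drugs for reasons unrelated to any effect of the drug itself, and it separately predicts the outcome — a classic confounder. We must compare within cholesterol levels.
Adjusting over the population distribution of cholesterol: 0.399·(0.247−0.058) + 0.334·(0.567−0.365) + 0.268·(0.596−0.484) = +0.173.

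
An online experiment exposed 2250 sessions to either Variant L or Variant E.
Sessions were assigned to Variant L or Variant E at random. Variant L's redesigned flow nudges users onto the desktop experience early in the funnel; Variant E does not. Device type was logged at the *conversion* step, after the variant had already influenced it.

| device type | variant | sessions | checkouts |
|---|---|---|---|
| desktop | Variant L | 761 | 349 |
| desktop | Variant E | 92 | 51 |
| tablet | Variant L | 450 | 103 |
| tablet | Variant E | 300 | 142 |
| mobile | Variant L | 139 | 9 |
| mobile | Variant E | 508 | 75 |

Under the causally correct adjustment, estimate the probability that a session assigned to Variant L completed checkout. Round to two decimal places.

Stratifying would compare variants among sessions the variants themselves sorted into device type groups — a form of selection on an intermediate. The unconditioned pooled rates give the total causal effect.
So P(outcome | do(Variant L)) is just the pooled rate for Variant L: 461/1350 = 0.341.

0.34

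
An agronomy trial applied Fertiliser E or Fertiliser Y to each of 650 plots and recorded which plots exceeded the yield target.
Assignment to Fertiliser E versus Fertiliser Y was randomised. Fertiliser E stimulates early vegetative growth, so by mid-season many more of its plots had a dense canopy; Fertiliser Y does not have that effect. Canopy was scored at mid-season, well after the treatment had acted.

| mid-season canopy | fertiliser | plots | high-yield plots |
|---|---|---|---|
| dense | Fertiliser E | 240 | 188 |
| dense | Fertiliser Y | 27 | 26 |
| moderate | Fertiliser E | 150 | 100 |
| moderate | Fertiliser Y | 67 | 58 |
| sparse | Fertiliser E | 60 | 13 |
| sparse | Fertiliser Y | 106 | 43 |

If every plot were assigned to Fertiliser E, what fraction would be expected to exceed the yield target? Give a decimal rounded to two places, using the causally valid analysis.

Within every mid-season canopy level Fertiliser Y has the higher rate, yet pooled Fertiliser E does — Simpson's reversal.
Mid-season canopy is recorded after the fertiliser and is itself shifted by it — it sits on the causal path from fertiliser to outcome. Conditioning on a mediator would strip out part of the effect we want; the pooled comparison gives the total causal effect.
So P(outcome | do(Fertiliser E)) is just the pooled rate for Fertiliser E: 301/450 = 0.669.

0.67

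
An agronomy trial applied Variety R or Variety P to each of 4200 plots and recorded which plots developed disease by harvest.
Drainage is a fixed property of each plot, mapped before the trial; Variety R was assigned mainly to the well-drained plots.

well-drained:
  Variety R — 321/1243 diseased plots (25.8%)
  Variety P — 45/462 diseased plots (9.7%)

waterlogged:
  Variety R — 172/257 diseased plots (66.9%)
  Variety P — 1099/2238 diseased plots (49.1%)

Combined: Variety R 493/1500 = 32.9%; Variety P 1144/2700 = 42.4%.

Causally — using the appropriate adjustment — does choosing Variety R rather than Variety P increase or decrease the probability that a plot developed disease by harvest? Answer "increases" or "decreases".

Field drainage satisfies the back-door criterion: it is not a descendant of the variety, and it blocks the spurious path from variety to outcome. Adjusting for it (i.e., using the within-field drainage rates) gives the causal effect.
Within each level — well-drained: 25.8% vs 9.7%; waterlogged: 66.9% vs 49.1% — Variety P is lower every time.

increases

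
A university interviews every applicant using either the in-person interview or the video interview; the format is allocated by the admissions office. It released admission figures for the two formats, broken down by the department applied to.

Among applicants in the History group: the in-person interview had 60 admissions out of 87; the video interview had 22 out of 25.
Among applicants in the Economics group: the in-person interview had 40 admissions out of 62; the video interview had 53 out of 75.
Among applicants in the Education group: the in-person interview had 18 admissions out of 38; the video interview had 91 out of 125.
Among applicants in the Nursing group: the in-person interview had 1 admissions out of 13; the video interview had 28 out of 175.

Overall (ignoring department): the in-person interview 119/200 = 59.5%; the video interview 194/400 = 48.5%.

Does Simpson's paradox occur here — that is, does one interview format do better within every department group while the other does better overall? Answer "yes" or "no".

yes

Within each department level (History 69.0% vs 88.0%; Economics 64.5% vs 70.7%; Education 47.4% vs 72.8%; Nursing 7.7% vs 16.0%), the video interview has the higher rate every time. Pooled: 59.5% vs 48.5% — the in-person interview has the higher rate overall. The two comparisons disagree.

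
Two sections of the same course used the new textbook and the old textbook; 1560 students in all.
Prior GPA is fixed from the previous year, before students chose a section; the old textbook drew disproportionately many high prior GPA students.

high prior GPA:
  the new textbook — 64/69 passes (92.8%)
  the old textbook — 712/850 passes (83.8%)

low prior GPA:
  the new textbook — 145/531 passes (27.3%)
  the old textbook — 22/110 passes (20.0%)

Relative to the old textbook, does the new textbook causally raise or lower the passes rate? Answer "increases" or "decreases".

Prior GPA band satisfies the back-door criterion: it is not a descendant of the teaching method, and it blocks the spurious path from teaching method to outcome. Adjusting for it (i.e., using the within-prior GPA band rates) gives the causal effect.
Within each level — high prior GPA: 92.8% vs 83.8%; low prior GPA: 27.3% vs 20.0% — the new textbook is higher every time.

increases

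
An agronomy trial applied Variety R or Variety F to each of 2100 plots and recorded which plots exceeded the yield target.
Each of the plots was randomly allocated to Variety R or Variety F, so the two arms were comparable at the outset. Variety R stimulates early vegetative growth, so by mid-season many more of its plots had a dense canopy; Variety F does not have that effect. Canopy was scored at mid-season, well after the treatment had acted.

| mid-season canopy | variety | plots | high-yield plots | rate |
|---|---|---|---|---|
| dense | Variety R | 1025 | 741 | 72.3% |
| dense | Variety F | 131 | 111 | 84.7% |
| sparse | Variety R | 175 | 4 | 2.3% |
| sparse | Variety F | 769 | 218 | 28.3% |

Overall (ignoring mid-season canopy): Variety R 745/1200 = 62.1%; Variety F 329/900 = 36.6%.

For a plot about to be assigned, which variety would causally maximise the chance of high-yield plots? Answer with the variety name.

Variety R

Mid-season canopy here is a post-treatment variable shaped by the variety; conditioning on it would introduce bias rather than remove it. The overall comparison is the causal one.
Pooled: Variety R 62.1% vs Variety F 36.6%; Variety R is higher overall.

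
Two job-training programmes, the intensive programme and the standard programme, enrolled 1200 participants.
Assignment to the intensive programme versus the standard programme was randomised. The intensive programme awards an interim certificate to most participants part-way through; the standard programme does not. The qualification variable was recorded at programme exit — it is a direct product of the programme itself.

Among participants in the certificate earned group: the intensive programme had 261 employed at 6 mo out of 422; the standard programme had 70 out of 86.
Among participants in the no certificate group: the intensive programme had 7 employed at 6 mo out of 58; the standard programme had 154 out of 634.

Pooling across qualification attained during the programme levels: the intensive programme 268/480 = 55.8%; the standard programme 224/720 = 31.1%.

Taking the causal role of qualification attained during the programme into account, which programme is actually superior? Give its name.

the intensive programme

The qualification attained during the programme-specific comparison favours the standard programme throughout, but the pooled figures favour the intensive programme. The question is whether to condition on qualification attained during the programme.
Qualification attained during the programme is recorded after the programme and is itself shifted by it — it sits on the causal path from programme to outcome. Conditioning on a mediator would strip out part of the effect we want; the pooled comparison gives the total causal effect.
Pooled: the intensive programme 55.8% vs the standard programme 31.1%; the intensive programme is higher overall.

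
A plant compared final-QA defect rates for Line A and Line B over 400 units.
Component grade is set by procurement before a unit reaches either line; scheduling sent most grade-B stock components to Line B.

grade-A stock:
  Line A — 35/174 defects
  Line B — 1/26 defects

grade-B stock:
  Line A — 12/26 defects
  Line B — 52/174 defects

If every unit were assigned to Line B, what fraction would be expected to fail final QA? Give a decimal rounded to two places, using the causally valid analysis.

Component grade differs across lines for reasons unrelated to any effect of the line itself, and it separately predicts the outcome — a classic confounder. We must compare within component grade levels.
Standardising Line B to the population component grade mix: 0.500·1/26 + 0.500·52/174 = 0.169.

0.17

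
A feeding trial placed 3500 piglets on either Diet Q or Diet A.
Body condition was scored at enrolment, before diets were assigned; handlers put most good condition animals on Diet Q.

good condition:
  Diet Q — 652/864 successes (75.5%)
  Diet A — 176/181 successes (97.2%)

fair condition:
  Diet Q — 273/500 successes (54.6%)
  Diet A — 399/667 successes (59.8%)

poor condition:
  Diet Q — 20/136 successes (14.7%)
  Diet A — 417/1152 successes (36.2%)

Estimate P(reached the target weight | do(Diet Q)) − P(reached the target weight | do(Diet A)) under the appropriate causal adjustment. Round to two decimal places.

-0.16

Within every starting body condition level Diet A has the higher rate, yet pooled Diet Q does — Simpson's reversal.
Since starting body condition is a pre-existing factor (not a product of the diet) and it affects the outcome on its own, it is a confounder. The stratified rates, not the pooled rate, identify the causal effect.
Adjusting over the population distribution of starting body condition: 0.299·(0.755−0.972) + 0.333·(0.546−0.598) + 0.368·(0.147−0.362) = -0.162.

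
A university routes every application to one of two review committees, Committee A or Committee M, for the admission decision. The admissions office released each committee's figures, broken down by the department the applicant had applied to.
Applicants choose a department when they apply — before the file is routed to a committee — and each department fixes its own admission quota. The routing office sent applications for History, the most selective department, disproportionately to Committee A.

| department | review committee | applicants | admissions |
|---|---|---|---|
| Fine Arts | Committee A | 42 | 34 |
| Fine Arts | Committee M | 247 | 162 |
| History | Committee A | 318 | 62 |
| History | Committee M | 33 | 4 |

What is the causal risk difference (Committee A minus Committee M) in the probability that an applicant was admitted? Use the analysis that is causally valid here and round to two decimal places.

+0.11

The department-specific comparison favours Committee A throughout, but the pooled figures favour Committee M. The question is whether to condition on department.
Since department is a pre-existing factor (not a product of the review committee) and it affects the outcome on its own, it is a confounder. The stratified rates, not the pooled rate, identify the causal effect.
Adjusting over the population distribution of department: 0.452·(0.810−0.656) + 0.548·(0.195−0.121) = +0.110.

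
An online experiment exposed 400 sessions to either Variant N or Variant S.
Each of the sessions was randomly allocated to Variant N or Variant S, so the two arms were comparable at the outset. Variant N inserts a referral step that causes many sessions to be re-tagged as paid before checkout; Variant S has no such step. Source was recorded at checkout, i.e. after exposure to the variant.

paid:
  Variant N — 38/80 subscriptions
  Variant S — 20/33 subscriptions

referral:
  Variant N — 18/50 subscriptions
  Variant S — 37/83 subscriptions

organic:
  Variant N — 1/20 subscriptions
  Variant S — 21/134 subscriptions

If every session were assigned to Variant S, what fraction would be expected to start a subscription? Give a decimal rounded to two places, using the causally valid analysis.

Stratifying would compare variants among sessions the variants themselves sorted into traffic source groups — a form of selection on an intermediate. The unconditioned pooled rates give the total causal effect.
So P(outcome | do(Variant S)) is just the pooled rate for Variant S: 78/250 = 0.312.

0.31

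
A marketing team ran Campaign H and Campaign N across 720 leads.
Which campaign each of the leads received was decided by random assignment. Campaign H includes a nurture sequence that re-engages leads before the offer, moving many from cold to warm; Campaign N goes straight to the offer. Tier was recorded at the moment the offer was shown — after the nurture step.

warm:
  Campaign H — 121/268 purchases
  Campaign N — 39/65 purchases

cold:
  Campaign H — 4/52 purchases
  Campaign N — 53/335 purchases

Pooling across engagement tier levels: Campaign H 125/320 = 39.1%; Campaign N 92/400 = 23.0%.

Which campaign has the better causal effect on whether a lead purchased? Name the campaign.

Engagement tier here is a post-treatment variable shaped by the campaign; conditioning on it would introduce bias rather than remove it. The overall comparison is the causal one.
Pooled: Campaign H 39.1% vs Campaign N 23.0%; Campaign H is higher overall.

Campaign H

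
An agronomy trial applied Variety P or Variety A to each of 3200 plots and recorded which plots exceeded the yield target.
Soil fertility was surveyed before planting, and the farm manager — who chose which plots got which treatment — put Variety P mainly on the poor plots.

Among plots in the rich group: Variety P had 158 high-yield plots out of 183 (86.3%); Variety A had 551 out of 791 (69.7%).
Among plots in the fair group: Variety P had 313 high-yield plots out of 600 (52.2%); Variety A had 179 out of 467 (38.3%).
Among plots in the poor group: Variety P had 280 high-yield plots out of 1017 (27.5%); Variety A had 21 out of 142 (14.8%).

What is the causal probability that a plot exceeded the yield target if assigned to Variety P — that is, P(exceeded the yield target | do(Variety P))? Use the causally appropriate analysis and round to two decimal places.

0.54

Within every soil fertility level Variety P has the higher rate, yet pooled Variety A does — Simpson's reversal.
Nothing the variety does changes soil fertility; the imbalance is an allocation artefact. With soil fertility also predicting the outcome, the pooled figure is confounded, and the within-stratum comparison is the causal one.
Standardising Variety P to the population soil fertility mix: 0.304·158/183 + 0.333·313/600 + 0.362·280/1017 = 0.536.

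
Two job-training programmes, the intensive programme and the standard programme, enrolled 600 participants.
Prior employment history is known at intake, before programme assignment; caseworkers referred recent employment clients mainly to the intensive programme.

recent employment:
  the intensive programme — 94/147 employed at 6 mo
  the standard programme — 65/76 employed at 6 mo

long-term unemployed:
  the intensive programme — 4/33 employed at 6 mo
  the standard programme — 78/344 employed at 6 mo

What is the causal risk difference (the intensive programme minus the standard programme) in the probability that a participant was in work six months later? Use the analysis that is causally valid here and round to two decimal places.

-0.15

the standard programme is higher inside every prior employment history stratum but the intensive programme is higher in aggregate. Whether to stratify depends on how prior employment history relates to the programme.
Here prior employment history is a common cause — it drives both which programme a case falls under and the outcome. The crude comparison mixes populations; the stratum-specific rates are the causally relevant ones.
Adjusting over the population distribution of prior employment history: 0.372·(0.639−0.855) + 0.628·(0.121−0.227) = -0.147.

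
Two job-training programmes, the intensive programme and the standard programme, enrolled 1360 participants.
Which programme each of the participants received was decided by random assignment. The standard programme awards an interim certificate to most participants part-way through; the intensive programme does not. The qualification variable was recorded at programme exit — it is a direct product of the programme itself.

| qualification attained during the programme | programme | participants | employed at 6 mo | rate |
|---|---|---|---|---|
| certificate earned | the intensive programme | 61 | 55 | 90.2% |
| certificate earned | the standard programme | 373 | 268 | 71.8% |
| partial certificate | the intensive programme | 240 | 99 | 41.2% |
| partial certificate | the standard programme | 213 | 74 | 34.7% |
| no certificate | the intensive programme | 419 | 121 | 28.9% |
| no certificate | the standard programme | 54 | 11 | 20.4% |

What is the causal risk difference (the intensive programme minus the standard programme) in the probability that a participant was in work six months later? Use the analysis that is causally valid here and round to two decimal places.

The qualification attained during the programme-specific comparison favours the intensive programme throughout, but the pooled figures favour the standard programme. The question is whether to condition on qualification attained during the programme.
The distribution of qualification attained during the programme is itself part of what the programme does — it is an intermediate outcome. Holding it fixed would remove that part of the effect; the total effect is the pooled difference.
The causal difference is the pooled difference: 0.382 − 0.552 = -0.170.

-0.17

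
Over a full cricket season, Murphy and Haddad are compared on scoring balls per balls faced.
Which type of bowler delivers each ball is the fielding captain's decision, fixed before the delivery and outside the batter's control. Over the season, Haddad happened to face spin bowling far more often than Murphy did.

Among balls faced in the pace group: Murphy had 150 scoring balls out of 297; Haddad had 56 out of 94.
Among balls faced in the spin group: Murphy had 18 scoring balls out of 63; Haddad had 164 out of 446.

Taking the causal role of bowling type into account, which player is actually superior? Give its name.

Within every bowling type level Haddad has the higher rate, yet pooled Murphy does — Simpson's reversal.
Nothing the player does changes bowling type; the imbalance is an allocation artefact. With bowling type also predicting the outcome, the pooled figure is confounded, and the within-stratum comparison is the causal one.
Within each level — pace: 50.5% vs 59.6%; spin: 28.6% vs 36.8% — Haddad is higher every time.

Haddad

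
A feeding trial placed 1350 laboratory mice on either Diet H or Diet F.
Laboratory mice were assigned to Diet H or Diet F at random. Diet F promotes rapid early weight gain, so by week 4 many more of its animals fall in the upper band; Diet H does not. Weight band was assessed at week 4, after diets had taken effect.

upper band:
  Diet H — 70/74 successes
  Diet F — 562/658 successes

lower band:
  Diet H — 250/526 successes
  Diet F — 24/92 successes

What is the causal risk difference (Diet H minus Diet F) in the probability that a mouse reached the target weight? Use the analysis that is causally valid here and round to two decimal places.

The stratified and pooled comparisons disagree (Diet H wins within each week-4 weight band; Diet F wins overall), so the answer turns on the causal role of week-4 weight band.
The distribution of week-4 weight band is itself part of what the diet does — it is an intermediate outcome. Holding it fixed would remove that part of the effect; the total effect is the pooled difference.
The causal difference is the pooled difference: 0.533 − 0.781 = -0.248.

-0.25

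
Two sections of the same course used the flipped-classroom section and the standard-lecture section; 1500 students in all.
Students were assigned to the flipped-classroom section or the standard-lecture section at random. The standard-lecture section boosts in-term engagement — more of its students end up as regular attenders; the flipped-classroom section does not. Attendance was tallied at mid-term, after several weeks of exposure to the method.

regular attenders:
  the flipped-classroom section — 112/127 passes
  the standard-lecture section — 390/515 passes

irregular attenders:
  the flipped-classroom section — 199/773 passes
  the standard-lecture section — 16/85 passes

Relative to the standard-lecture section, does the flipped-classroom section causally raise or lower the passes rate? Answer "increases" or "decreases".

Because the teaching method influences mid-term attendance, mid-term attendance is a post-treatment mediator, not a confounder. Stratifying on it would bias the estimate; the causal effect is the crude pooled difference.
Pooled: the flipped-classroom section 34.6% vs the standard-lecture section 67.7%; the standard-lecture section is higher overall.

decreases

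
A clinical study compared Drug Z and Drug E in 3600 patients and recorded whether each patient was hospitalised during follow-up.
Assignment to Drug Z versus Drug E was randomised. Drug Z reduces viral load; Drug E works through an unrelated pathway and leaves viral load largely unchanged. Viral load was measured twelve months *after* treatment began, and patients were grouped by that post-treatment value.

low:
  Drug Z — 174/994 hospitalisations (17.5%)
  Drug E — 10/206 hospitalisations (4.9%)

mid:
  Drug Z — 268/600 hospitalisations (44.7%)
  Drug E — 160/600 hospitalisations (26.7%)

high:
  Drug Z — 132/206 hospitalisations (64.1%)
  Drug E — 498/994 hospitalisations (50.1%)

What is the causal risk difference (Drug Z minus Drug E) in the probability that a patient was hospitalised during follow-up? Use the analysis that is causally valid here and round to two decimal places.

The distribution of viral load is itself part of what the drug does — it is an intermediate outcome. Holding it fixed would remove that part of the effect; the total effect is the pooled difference.
The causal difference is the pooled difference: 0.319 − 0.371 = -0.052.

-0.05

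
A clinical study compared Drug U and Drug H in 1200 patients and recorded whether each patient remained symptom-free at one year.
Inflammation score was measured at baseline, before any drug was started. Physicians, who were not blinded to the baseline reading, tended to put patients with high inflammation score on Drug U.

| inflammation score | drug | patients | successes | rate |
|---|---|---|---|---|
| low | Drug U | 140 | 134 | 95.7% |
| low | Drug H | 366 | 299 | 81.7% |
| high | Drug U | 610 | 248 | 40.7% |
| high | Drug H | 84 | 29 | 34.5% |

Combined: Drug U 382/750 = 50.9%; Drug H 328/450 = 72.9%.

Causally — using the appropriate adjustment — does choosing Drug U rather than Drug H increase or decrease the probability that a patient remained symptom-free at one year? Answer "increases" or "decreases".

Within every inflammation score level Drug U has the higher rate, yet pooled Drug H does — Simpson's reversal.
Inflammation score differs across drugs for reasons unrelated to any effect of the drug itself, and it separately predicts the outcome — a classic confounder. We must compare within inflammation score levels.
Within each level — low: 95.7% vs 81.7%; high: 40.7% vs 34.5% — Drug U is higher every time.

increases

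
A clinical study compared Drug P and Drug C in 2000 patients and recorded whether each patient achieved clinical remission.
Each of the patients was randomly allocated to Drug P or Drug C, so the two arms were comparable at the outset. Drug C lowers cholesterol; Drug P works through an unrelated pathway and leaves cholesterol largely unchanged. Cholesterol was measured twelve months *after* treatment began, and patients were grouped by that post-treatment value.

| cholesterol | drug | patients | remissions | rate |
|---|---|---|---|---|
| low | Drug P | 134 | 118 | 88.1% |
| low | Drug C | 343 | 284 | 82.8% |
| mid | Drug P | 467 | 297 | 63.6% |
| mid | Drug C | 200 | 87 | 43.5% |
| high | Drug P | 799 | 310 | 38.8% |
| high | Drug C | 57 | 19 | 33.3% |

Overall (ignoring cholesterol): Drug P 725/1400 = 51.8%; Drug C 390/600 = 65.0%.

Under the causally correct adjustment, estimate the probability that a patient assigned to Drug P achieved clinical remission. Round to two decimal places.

The cholesterol-specific comparison favours Drug P throughout, but the pooled figures favour Drug C. The question is whether to condition on cholesterol.
Cholesterol lies on the pathway drug → cholesterol → outcome, so adjusting for it blocks the indirect effect. For the total causal effect of drug, use the unadjusted pooled rates.
So P(outcome | do(Drug P)) is just the pooled rate for Drug P: 725/1400 = 0.518.

0.52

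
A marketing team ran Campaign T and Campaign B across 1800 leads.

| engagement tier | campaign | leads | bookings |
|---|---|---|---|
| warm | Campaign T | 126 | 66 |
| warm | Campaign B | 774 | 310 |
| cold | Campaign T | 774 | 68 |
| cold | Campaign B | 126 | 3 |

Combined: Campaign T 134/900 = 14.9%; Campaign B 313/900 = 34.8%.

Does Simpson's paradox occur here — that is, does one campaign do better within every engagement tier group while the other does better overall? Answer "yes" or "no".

yes

Within each engagement tier level (warm 52.4% vs 40.1%; cold 8.8% vs 2.4%), Campaign T has the higher rate every time. Pooled: 14.9% vs 34.8% — Campaign B has the higher rate overall. The two comparisons disagree.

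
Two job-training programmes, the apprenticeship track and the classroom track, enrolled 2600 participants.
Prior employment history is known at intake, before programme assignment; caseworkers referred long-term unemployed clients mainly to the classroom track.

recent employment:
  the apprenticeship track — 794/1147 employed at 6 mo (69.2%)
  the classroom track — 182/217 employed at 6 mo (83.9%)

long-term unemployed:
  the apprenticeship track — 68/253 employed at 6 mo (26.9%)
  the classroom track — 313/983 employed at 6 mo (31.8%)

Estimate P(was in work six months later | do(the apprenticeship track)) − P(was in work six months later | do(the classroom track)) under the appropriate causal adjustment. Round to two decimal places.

The prior employment history-specific comparison favours the classroom track throughout, but the pooled figures favour the apprenticeship track. The question is whether to condition on prior employment history.
Here prior employment history is a common cause — it drives both which programme a case falls under and the outcome. The crude comparison mixes populations; the stratum-specific rates are the causally relevant ones.
Adjusting over the population distribution of prior employment history: 0.525·(0.692−0.839) + 0.475·(0.269−0.318) = -0.100.

-0.10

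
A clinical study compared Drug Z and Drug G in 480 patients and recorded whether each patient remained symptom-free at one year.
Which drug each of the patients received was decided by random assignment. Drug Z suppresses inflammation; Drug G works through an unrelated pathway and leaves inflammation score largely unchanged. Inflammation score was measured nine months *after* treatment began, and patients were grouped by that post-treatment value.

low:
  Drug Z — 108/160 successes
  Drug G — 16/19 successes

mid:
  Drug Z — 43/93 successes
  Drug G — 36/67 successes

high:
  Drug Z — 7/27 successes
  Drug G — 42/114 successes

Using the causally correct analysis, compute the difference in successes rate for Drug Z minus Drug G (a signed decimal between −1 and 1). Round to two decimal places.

+0.09

Inflammation score is downstream of the drug. One should not condition on a consequence of treatment, so the overall rates are the right comparison.
The causal difference is the pooled difference: 0.564 − 0.470 = +0.094.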